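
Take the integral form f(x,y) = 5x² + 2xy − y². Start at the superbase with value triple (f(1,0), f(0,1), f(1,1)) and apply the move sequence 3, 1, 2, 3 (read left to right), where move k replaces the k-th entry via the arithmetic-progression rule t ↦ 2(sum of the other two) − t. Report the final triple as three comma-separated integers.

start (5,-1,6) = (f(1,0),f(0,1),f(1,1))
replace slot 3: 2·(5+(-1)) − 6 = 2 → (5,-1,2)
replace slot 1: 2·((-1)+2) − 5 = -3 → (-3,-1,2)
replace slot 2: 2·((-3)+2) − (-1) = -1 → (-3,-1,2)
replace slot 3: 2·((-3)+(-1)) − 2 = -10 → (-3,-1,-10)

-3,-1,-10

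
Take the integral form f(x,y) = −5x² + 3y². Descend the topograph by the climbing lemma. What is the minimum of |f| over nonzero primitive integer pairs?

descent: ρ → (3,6,-2)  [lands on river]
river: ρ → (-2,6,3)
closes: descent 1, river 2
min |a| on river = 2

2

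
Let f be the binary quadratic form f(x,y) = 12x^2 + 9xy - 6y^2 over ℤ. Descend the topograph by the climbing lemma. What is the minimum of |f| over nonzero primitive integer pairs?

river: ρ → (-6,15,6)
river: ρ → (6,9,-12)
river: ρ → (-12,15,3)
river: ρ → (3,15,-12)
river: ρ → (-12,9,6)
river: ρ → (6,15,-6)
river: ρ → (-6,9,12)
river: ρ → (12,15,-3)
river: ρ → (-3,15,12)
river: ρ → (12,9,-6)
closes: descent 0, river 10
min |a| on river = 3

3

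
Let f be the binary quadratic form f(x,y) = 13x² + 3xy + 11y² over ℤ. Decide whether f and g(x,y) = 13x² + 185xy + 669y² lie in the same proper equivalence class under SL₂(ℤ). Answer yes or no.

D₁ = -563, D₂ = -563
f: flip: (13,3,11)→(11,-3,13)
f: reduced (well bottom): (11,-3,13) with a≤c, −a<b≤a
g: translate: b→3 (≡185 mod 26), so (13,185,669)→(13,3,11)
g: flip: (13,3,11)→(11,-3,13)
g: reduced (well bottom): (11,-3,13) with a≤c, −a<b≤a
reduced forms (11, -3, 13) vs (11, -3, 13) ⇒ equivalent

yes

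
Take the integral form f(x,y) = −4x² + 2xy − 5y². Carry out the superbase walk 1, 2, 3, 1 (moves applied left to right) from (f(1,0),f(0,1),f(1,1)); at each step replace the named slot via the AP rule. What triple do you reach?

start (-4,-5,-7) = (f(1,0),f(0,1),f(1,1))
replace slot 1: 2·((-5)+(-7)) − (-4) = -20 → (-20,-5,-7)
replace slot 2: 2·((-20)+(-7)) − (-5) = -49 → (-20,-49,-7)
replace slot 3: 2·((-20)+(-49)) − (-7) = -131 → (-20,-49,-131)
replace slot 1: 2·((-49)+(-131)) − (-20) = -340 → (-340,-49,-131)

-340,-49,-131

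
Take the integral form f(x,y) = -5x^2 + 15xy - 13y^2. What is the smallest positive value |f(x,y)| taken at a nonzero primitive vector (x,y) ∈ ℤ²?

translate: b→5 (≡-15 mod 10), so (5,-15,13)→(5,5,3)
flip: (5,5,3)→(3,-5,5)
translate: b→1 (≡-5 mod 6), so (3,-5,5)→(3,1,3)
reduced (well bottom): (3,1,3) with a≤c, −a<b≤a
well minimum |f| = |-3| = 3 (negative-definite)

3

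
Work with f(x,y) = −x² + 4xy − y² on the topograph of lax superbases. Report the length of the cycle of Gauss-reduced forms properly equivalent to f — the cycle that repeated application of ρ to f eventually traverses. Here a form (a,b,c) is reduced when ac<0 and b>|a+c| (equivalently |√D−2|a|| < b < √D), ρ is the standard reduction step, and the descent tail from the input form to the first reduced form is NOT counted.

D = 12, ⌊√D⌋ = 3
descent: ρ → (-1,2,2)  [lands on river]
river: ρ → (2,2,-1)
ρ-cycle length = 2 (tail of 1 descent step not counted)

2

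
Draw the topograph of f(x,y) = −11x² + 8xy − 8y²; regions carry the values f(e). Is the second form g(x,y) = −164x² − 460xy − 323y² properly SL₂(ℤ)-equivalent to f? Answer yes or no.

D₁ = -288, D₂ = -288
f is negative-definite; reduce −f:
−f: flip: (11,-8,8)→(8,8,11)
−f: reduced (well bottom): (8,8,11) with a≤c, −a<b≤a
flip sign back: reduced form of f is (-8,-8,-11)
g is negative-definite; reduce −g:
−g: translate: b→132 (≡460 mod 328), so (164,460,323)→(164,132,27)
−g: flip: (164,132,27)→(27,-132,164)
−g: translate: b→-24 (≡-132 mod 54), so (27,-132,164)→(27,-24,8)
−g: flip: (27,-24,8)→(8,24,27)
−g: translate: b→8 (≡24 mod 16), so (8,24,27)→(8,8,11)
−g: reduced (well bottom): (8,8,11) with a≤c, −a<b≤a
flip sign back: reduced form of g is (-8,-8,-11)
reduced forms (-8, -8, -11) vs (-8, -8, -11) ⇒ equivalent

yes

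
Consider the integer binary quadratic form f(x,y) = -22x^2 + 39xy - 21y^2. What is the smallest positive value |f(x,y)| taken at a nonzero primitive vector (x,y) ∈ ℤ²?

translate: b→5 (≡-39 mod 44), so (22,-39,21)→(22,5,4)
flip: (22,5,4)→(4,-5,22)
translate: b→3 (≡-5 mod 8), so (4,-5,22)→(4,3,21)
reduced (well bottom): (4,3,21) with a≤c, −a<b≤a
well minimum |f| = |-4| = 4 (negative-definite)

4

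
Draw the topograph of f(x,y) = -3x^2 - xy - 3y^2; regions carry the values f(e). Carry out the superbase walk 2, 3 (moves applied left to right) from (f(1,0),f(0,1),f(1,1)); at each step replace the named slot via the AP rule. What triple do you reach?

start (-3,-3,-7) = (f(1,0),f(0,1),f(1,1))
replace slot 2: 2·((-3)+(-7)) − (-3) = -17 → (-3,-17,-7)
replace slot 3: 2·((-3)+(-17)) − (-7) = -33 → (-3,-17,-33)

-3,-17,-33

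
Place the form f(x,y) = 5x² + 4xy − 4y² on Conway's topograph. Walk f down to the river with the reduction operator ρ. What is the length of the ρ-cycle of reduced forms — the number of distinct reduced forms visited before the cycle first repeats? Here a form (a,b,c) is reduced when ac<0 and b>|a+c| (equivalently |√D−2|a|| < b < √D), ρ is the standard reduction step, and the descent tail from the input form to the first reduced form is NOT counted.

D = 96, ⌊√D⌋ = 9
river: ρ → (-4,4,5)
river: ρ → (5,6,-3)
river: ρ → (-3,6,5)
river: ρ → (5,4,-4)
ρ-cycle length = 4 (tail of 0 descent steps not counted)

4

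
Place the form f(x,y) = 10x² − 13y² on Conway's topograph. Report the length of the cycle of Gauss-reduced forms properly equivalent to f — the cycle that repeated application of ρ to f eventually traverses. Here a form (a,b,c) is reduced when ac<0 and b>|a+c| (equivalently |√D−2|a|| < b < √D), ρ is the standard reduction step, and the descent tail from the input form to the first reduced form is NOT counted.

D = 520, ⌊√D⌋ = 22
descent: ρ → (-13,0,10)
descent: ρ → (10,20,-3)  [lands on river]
river: ρ → (-3,22,3)
river: ρ → (3,20,-10)
river: ρ → (-10,20,3)
river: ρ → (3,22,-3)
river: ρ → (-3,20,10)
ρ-cycle length = 6 (tail of 2 descent steps not counted)

6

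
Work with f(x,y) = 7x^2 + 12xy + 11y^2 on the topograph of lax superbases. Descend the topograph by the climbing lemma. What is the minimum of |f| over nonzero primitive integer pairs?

translate: b→-2 (≡12 mod 14), so (7,12,11)→(7,-2,6)
flip: (7,-2,6)→(6,2,7)
reduced (well bottom): (6,2,7) with a≤c, −a<b≤a
well minimum = a = 6

6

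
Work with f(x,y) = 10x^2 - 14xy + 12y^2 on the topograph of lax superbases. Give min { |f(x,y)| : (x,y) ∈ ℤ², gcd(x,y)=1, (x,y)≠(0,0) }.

translate: b→6 (≡-14 mod 20), so (10,-14,12)→(10,6,8)
flip: (10,6,8)→(8,-6,10)
reduced (well bottom): (8,-6,10) with a≤c, −a<b≤a
well minimum = a = 8

8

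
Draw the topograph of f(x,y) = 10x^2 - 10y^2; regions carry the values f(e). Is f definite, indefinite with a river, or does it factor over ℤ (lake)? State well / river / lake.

D = b²−4ac = 0² − 4·10·(-10) = 400
D = 20² is a perfect square ⇒ form factors over ℤ ⇒ lakes

lake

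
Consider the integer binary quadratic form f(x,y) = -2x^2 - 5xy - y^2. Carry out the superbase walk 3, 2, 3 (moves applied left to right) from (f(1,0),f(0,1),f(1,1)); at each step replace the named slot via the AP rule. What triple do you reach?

start (-2,-1,-8) = (f(1,0),f(0,1),f(1,1))
replace slot 3: 2·((-2)+(-1)) − (-8) = 2 → (-2,-1,2)
replace slot 2: 2·((-2)+2) − (-1) = 1 → (-2,1,2)
replace slot 3: 2·((-2)+1) − 2 = -4 → (-2,1,-4)

-2,1,-4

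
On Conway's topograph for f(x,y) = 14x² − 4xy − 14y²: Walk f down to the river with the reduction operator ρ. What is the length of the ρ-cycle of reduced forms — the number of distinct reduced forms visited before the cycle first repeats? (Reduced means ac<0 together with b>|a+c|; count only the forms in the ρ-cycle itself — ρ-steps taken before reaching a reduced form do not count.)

D = 800, ⌊√D⌋ = 28
descent: ρ → (-14,4,14)  [lands on river]
river: ρ → (14,24,-4)
river: ρ → (-4,24,14)
river: ρ → (14,4,-14)
river: ρ → (-14,24,4)
river: ρ → (4,24,-14)
ρ-cycle length = 6 (tail of 1 descent step not counted)

6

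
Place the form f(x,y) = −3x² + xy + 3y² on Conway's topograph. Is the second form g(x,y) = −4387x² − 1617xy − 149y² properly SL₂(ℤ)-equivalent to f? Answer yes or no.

D₁ = 37, D₂ = 37
river cycle of f (length 6): (3, 5, -1), (-1, 5, 3), (3, 1, -3), (-3, 5, 1), (1, 5, -3), (-3, 1, 3)
river cycle of g (length 6): (-3, 1, 3), (3, 5, -1), (-1, 5, 3), (3, 1, -3), (-3, 5, 1), (1, 5, -3)
cycles coincide ⇒ equivalent

yes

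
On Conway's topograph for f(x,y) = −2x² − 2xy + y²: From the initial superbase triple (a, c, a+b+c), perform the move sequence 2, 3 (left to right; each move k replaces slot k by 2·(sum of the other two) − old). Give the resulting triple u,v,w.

start (-2,1,-3) = (f(1,0),f(0,1),f(1,1))
replace slot 2: 2·((-2)+(-3)) − 1 = -11 → (-2,-11,-3)
replace slot 3: 2·((-2)+(-11)) − (-3) = -23 → (-2,-11,-23)

-2,-11,-23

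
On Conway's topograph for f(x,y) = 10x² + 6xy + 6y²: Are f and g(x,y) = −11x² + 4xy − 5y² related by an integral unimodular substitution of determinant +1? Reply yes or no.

D₁ = -204, D₂ = -204
f: flip: (10,6,6)→(6,-6,10)
f: translate: b→6 (≡-6 mod 12), so (6,-6,10)→(6,6,10)
f: reduced (well bottom): (6,6,10) with a≤c, −a<b≤a
g is negative-definite; reduce −g:
−g: flip: (11,-4,5)→(5,4,11)
−g: reduced (well bottom): (5,4,11) with a≤c, −a<b≤a
flip sign back: reduced form of g is (-5,-4,-11)
reduced forms (6, 6, 10) vs (-5, -4, -11) ⇒ inequivalent

no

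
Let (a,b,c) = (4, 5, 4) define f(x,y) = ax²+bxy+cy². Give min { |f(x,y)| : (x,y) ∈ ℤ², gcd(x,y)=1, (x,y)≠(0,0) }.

translate: b→-3 (≡5 mod 8), so (4,5,4)→(4,-3,3)
flip: (4,-3,3)→(3,3,4)
reduced (well bottom): (3,3,4) with a≤c, −a<b≤a
well minimum = a = 3

3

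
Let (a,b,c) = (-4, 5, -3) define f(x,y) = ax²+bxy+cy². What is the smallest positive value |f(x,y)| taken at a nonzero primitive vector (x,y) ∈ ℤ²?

translate: b→3 (≡-5 mod 8), so (4,-5,3)→(4,3,2)
flip: (4,3,2)→(2,-3,4)
translate: b→1 (≡-3 mod 4), so (2,-3,4)→(2,1,3)
reduced (well bottom): (2,1,3) with a≤c, −a<b≤a
well minimum |f| = |-2| = 2 (negative-definite)

2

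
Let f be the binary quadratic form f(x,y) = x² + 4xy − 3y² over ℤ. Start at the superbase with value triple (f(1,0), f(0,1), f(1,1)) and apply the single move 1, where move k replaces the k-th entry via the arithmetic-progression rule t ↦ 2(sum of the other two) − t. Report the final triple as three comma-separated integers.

start (1,-3,2) = (f(1,0),f(0,1),f(1,1))
replace slot 1: 2·((-3)+2) − 1 = -3 → (-3,-3,2)

-3,-3,2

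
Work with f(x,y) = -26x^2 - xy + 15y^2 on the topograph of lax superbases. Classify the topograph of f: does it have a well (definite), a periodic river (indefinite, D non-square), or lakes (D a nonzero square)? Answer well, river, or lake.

D = b²−4ac = (-1)² − 4·(-26)·15 = 1561
D > 0 non-square ⇒ indefinite ⇒ periodic river

river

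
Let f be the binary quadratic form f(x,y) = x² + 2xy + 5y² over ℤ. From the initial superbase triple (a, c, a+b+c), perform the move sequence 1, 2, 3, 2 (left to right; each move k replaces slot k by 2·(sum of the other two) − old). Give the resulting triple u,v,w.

start (1,5,8) = (f(1,0),f(0,1),f(1,1))
replace slot 1: 2·(5+8) − 1 = 25 → (25,5,8)
replace slot 2: 2·(25+8) − 5 = 61 → (25,61,8)
replace slot 3: 2·(25+61) − 8 = 164 → (25,61,164)
replace slot 2: 2·(25+164) − 61 = 317 → (25,317,164)

25,317,164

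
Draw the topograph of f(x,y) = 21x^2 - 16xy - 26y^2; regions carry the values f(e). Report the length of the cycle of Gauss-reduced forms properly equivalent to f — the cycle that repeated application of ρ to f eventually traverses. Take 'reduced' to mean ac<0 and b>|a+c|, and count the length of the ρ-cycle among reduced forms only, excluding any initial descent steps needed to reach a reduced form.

D = 2440, ⌊√D⌋ = 49
descent: ρ → (-26,16,21)  [lands on river]
river: ρ → (21,26,-21)
river: ρ → (-21,16,26)
river: ρ → (26,36,-11)
river: ρ → (-11,30,35)
river: ρ → (35,40,-6)
river: ρ → (-6,44,21)
river: ρ → (21,40,-10)
river: ρ → (-10,40,21)
river: ρ → (21,44,-6)
river: ρ → (-6,40,35)
river: ρ → (35,30,-11)
river: ρ → (-11,36,26)
river: ρ → (26,16,-21)
river: ρ → (-21,26,21)
river: ρ → (21,16,-26)
river: ρ → (-26,36,11)
river: ρ → (11,30,-35)
river: ρ → (-35,40,6)
river: ρ → (6,44,-21)
river: ρ → (-21,40,10)
river: ρ → (10,40,-21)
river: ρ → (-21,44,6)
river: ρ → (6,40,-35)
river: ρ → (-35,30,11)
river: ρ → (11,36,-26)
ρ-cycle length = 26 (tail of 1 descent step not counted)

26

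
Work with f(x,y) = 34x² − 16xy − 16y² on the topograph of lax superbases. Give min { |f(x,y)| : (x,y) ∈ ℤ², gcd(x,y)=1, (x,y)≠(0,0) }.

descent: ρ → (-16,48,2)  [lands on river]
river: ρ → (2,48,-16)
closes: descent 1, river 2
min |a| on river = 2

2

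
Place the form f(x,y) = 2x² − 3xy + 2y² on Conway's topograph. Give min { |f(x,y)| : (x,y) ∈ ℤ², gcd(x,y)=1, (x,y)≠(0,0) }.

translate: b→1 (≡-3 mod 4), so (2,-3,2)→(2,1,1)
flip: (2,1,1)→(1,-1,2)
translate: b→1 (≡-1 mod 2), so (1,-1,2)→(1,1,2)
reduced (well bottom): (1,1,2) with a≤c, −a<b≤a
well minimum = a = 1

1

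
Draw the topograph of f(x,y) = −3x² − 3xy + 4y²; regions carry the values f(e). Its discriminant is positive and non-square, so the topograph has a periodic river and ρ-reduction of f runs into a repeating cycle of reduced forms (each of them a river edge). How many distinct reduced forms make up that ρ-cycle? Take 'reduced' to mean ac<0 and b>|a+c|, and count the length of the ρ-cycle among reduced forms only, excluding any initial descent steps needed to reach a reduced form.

D = 57, ⌊√D⌋ = 7
descent: ρ → (4,3,-3)  [lands on river]
river: ρ → (-3,3,4)
river: ρ → (4,5,-2)
river: ρ → (-2,7,1)
river: ρ → (1,7,-2)
river: ρ → (-2,5,4)
ρ-cycle length = 6 (tail of 1 descent step not counted)

6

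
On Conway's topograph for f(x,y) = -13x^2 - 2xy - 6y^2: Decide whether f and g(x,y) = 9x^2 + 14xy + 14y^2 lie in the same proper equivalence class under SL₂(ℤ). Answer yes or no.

D₁ = -308, D₂ = -308
f is negative-definite; reduce −f:
−f: flip: (13,2,6)→(6,-2,13)
−f: reduced (well bottom): (6,-2,13) with a≤c, −a<b≤a
flip sign back: reduced form of f is (-6,2,-13)
g: translate: b→-4 (≡14 mod 18), so (9,14,14)→(9,-4,9)
g: flip: (9,-4,9)→(9,4,9)
g: reduced (well bottom): (9,4,9) with a≤c, −a<b≤a
reduced forms (-6, 2, -13) vs (9, 4, 9) ⇒ inequivalent

no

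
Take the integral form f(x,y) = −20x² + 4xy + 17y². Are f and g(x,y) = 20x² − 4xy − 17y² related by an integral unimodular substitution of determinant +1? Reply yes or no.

D₁ = 1376, D₂ = 1376
river cycle of f (length 10): (17, 30, -7), (-7, 26, 25), (25, 24, -8), (-8, 24, 25), (25, 26, -7), (-7, 30, 17), (17, 4, -20), (-20, 36, 1), (1, 36, -20), (-20, 4, 17)
river cycle of g (length 10): (-17, 4, 20), (20, 36, -1), (-1, 36, 20), (20, 4, -17), (-17, 30, 7), (7, 26, -25), (-25, 24, 8), (8, 24, -25), (-25, 26, 7), (7, 30, -17)
cycles differ ⇒ inequivalent

no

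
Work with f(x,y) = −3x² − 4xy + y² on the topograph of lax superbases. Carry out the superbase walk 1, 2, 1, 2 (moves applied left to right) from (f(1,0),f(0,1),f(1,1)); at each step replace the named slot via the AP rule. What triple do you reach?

start (-3,1,-6) = (f(1,0),f(0,1),f(1,1))
replace slot 1: 2·(1+(-6)) − (-3) = -7 → (-7,1,-6)
replace slot 2: 2·((-7)+(-6)) − 1 = -27 → (-7,-27,-6)
replace slot 1: 2·((-27)+(-6)) − (-7) = -59 → (-59,-27,-6)
replace slot 2: 2·((-59)+(-6)) − (-27) = -103 → (-59,-103,-6)

-59,-103,-6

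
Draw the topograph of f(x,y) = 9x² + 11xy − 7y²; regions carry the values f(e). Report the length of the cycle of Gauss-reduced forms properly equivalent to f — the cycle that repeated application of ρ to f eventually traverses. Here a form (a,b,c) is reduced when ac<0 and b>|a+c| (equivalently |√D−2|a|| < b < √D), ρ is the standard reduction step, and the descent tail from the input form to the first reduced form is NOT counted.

D = 373, ⌊√D⌋ = 19
river: ρ → (-7,17,3)
river: ρ → (3,19,-1)
river: ρ → (-1,19,3)
river: ρ → (3,17,-7)
river: ρ → (-7,11,9)
river: ρ → (9,7,-9)
river: ρ → (-9,11,7)
river: ρ → (7,17,-3)
river: ρ → (-3,19,1)
river: ρ → (1,19,-3)
river: ρ → (-3,17,7)
river: ρ → (7,11,-9)
river: ρ → (-9,7,9)
river: ρ → (9,11,-7)
ρ-cycle length = 14 (tail of 0 descent steps not counted)

14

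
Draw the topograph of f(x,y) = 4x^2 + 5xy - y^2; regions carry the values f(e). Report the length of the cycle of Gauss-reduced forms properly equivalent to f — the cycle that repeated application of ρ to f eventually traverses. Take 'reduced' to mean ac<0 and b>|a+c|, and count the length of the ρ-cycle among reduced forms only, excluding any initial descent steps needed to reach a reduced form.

D = 41, ⌊√D⌋ = 6
river: ρ → (-1,5,4)
river: ρ → (4,3,-2)
river: ρ → (-2,5,2)
river: ρ → (2,3,-4)
river: ρ → (-4,5,1)
river: ρ → (1,5,-4)
river: ρ → (-4,3,2)
river: ρ → (2,5,-2)
river: ρ → (-2,3,4)
river: ρ → (4,5,-1)
ρ-cycle length = 10 (tail of 0 descent steps not counted)

10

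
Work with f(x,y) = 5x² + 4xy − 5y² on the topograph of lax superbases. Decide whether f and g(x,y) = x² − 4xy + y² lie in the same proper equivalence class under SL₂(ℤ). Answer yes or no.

D₁ = 116, D₂ = 12
discriminants differ ⇒ not SL₂(ℤ)-equivalent

no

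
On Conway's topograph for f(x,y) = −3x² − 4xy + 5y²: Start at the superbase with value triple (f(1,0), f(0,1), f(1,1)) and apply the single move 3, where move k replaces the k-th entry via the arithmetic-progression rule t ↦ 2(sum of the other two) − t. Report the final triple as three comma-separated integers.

start (-3,5,-2) = (f(1,0),f(0,1),f(1,1))
replace slot 3: 2·((-3)+5) − (-2) = 6 → (-3,5,6)

-3,5,6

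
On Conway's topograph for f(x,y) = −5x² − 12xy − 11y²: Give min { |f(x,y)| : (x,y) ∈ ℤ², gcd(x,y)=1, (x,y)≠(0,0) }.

translate: b→2 (≡12 mod 10), so (5,12,11)→(5,2,4)
flip: (5,2,4)→(4,-2,5)
reduced (well bottom): (4,-2,5) with a≤c, −a<b≤a
well minimum |f| = |-4| = 4 (negative-definite)

4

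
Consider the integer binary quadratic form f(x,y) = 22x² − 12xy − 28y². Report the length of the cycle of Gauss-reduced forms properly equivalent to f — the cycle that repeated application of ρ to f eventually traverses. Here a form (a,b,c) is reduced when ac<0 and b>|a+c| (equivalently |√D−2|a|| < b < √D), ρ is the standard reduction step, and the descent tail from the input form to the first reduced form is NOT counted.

D = 2608, ⌊√D⌋ = 51
descent: ρ → (-28,12,22)  [lands on river]
river: ρ → (22,32,-18)
river: ρ → (-18,40,14)
river: ρ → (14,44,-12)
river: ρ → (-12,28,38)
river: ρ → (38,48,-2)
river: ρ → (-2,48,38)
river: ρ → (38,28,-12)
river: ρ → (-12,44,14)
river: ρ → (14,40,-18)
river: ρ → (-18,32,22)
river: ρ → (22,12,-28)
river: ρ → (-28,44,6)
river: ρ → (6,40,-42)
river: ρ → (-42,44,4)
river: ρ → (4,44,-42)
river: ρ → (-42,40,6)
river: ρ → (6,44,-28)
ρ-cycle length = 18 (tail of 1 descent step not counted)

18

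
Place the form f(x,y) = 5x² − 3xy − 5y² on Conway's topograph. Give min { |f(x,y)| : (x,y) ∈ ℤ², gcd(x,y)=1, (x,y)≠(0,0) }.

descent: ρ → (-5,3,5)  [lands on river]
river: ρ → (5,7,-3)
river: ρ → (-3,5,7)
river: ρ → (7,9,-1)
river: ρ → (-1,9,7)
river: ρ → (7,5,-3)
river: ρ → (-3,7,5)
river: ρ → (5,3,-5)
river: ρ → (-5,7,3)
river: ρ → (3,5,-7)
river: ρ → (-7,9,1)
river: ρ → (1,9,-7)
river: ρ → (-7,5,3)
river: ρ → (3,7,-5)
closes: descent 1, river 14
min |a| on river = 1

1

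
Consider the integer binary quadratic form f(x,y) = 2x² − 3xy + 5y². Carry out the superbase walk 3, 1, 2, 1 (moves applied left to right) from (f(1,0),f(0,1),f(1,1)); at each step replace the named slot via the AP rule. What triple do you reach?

start (2,5,4) = (f(1,0),f(0,1),f(1,1))
replace slot 3: 2·(2+5) − 4 = 10 → (2,5,10)
replace slot 1: 2·(5+10) − 2 = 28 → (28,5,10)
replace slot 2: 2·(28+10) − 5 = 71 → (28,71,10)
replace slot 1: 2·(71+10) − 28 = 134 → (134,71,10)

134,71,10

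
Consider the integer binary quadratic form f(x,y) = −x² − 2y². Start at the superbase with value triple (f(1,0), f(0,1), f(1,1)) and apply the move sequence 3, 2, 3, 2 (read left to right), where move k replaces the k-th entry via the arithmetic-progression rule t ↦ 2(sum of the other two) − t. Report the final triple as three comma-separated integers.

start (-1,-2,-3) = (f(1,0),f(0,1),f(1,1))
replace slot 3: 2·((-1)+(-2)) − (-3) = -3 → (-1,-2,-3)
replace slot 2: 2·((-1)+(-3)) − (-2) = -6 → (-1,-6,-3)
replace slot 3: 2·((-1)+(-6)) − (-3) = -11 → (-1,-6,-11)
replace slot 2: 2·((-1)+(-11)) − (-6) = -18 → (-1,-18,-11)

-1,-18,-11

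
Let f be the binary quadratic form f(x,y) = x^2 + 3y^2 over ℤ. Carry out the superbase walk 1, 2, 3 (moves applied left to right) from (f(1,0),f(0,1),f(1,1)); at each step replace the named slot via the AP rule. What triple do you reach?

start (1,3,4) = (f(1,0),f(0,1),f(1,1))
replace slot 1: 2·(3+4) − 1 = 13 → (13,3,4)
replace slot 2: 2·(13+4) − 3 = 31 → (13,31,4)
replace slot 3: 2·(13+31) − 4 = 84 → (13,31,84)

13,31,84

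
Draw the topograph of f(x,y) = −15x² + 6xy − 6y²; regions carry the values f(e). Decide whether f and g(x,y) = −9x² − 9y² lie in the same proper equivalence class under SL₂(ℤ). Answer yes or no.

D₁ = -324, D₂ = -324
f is negative-definite; reduce −f:
−f: flip: (15,-6,6)→(6,6,15)
−f: reduced (well bottom): (6,6,15) with a≤c, −a<b≤a
flip sign back: reduced form of f is (-6,-6,-15)
g is negative-definite; reduce −g:
−g: reduced (well bottom): (9,0,9) with a≤c, −a<b≤a
flip sign back: reduced form of g is (-9,0,-9)
reduced forms (-6, -6, -15) vs (-9, 0, -9) ⇒ inequivalent

no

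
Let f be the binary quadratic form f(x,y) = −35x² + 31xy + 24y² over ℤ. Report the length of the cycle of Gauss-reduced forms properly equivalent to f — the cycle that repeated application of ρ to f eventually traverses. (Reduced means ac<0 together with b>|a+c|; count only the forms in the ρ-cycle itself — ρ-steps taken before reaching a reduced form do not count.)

D = 4321, ⌊√D⌋ = 65
river: ρ → (24,65,-1)
river: ρ → (-1,65,24)
river: ρ → (24,31,-35)
river: ρ → (-35,39,20)
river: ρ → (20,41,-33)
river: ρ → (-33,25,28)
river: ρ → (28,31,-30)
river: ρ → (-30,29,29)
river: ρ → (29,29,-30)
river: ρ → (-30,31,28)
river: ρ → (28,25,-33)
river: ρ → (-33,41,20)
river: ρ → (20,39,-35)
river: ρ → (-35,31,24)
ρ-cycle length = 14 (tail of 0 descent steps not counted)

14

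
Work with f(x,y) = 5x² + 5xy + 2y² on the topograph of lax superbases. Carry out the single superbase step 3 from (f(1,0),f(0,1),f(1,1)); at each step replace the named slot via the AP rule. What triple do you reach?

start (5,2,12) = (f(1,0),f(0,1),f(1,1))
replace slot 3: 2·(5+2) − 12 = 2 → (5,2,2)

5,2,2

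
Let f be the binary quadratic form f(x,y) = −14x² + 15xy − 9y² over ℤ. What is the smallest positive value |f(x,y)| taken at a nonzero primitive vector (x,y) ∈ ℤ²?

translate: b→13 (≡-15 mod 28), so (14,-15,9)→(14,13,8)
flip: (14,13,8)→(8,-13,14)
translate: b→3 (≡-13 mod 16), so (8,-13,14)→(8,3,9)
reduced (well bottom): (8,3,9) with a≤c, −a<b≤a
well minimum |f| = |-8| = 8 (negative-definite)

8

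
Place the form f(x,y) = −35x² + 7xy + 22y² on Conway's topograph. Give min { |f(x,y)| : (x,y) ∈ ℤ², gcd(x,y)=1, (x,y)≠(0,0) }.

descent: ρ → (22,37,-20)  [lands on river]
river: ρ → (-20,43,16)
river: ρ → (16,53,-5)
river: ρ → (-5,47,46)
river: ρ → (46,45,-6)
river: ρ → (-6,51,22)
closes: descent 1, river 6
min |a| on river = 5

5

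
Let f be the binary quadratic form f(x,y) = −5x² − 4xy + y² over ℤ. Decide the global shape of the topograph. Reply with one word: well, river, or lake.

D = b²−4ac = (-4)² − 4·(-5)·1 = 36
D = 6² is a perfect square ⇒ form factors over ℤ ⇒ lakes

lake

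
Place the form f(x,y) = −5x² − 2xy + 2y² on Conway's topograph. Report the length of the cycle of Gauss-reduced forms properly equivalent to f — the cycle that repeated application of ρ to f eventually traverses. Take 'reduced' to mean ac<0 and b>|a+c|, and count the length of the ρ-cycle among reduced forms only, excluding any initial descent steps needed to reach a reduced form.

D = 44, ⌊√D⌋ = 6
descent: ρ → (2,6,-1)  [lands on river]
river: ρ → (-1,6,2)
ρ-cycle length = 2 (tail of 1 descent step not counted)

2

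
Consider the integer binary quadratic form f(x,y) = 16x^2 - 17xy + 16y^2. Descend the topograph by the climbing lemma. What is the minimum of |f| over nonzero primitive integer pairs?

translate: b→15 (≡-17 mod 32), so (16,-17,16)→(16,15,15)
flip: (16,15,15)→(15,-15,16)
translate: b→15 (≡-15 mod 30), so (15,-15,16)→(15,15,16)
reduced (well bottom): (15,15,16) with a≤c, −a<b≤a
well minimum = a = 15

15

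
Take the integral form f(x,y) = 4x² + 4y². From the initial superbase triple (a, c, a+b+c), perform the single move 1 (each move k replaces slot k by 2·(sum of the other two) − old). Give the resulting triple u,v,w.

start (4,4,8) = (f(1,0),f(0,1),f(1,1))
replace slot 1: 2·(4+8) − 4 = 20 → (20,4,8)

20,4,8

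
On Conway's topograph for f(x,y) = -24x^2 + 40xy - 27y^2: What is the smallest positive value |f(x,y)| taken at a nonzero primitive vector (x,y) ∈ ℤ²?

translate: b→8 (≡-40 mod 48), so (24,-40,27)→(24,8,11)
flip: (24,8,11)→(11,-8,24)
reduced (well bottom): (11,-8,24) with a≤c, −a<b≤a
well minimum |f| = |-11| = 11 (negative-definite)

11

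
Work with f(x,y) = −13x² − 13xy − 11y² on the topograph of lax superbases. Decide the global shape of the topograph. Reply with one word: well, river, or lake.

D = b²−4ac = (-13)² − 4·(-13)·(-11) = -403
D < 0 ⇒ definite ⇒ every region one sign ⇒ single well

well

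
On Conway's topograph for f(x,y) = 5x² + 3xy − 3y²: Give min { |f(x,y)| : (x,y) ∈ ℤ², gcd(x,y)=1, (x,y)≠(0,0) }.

river: ρ → (-3,3,5)
river: ρ → (5,7,-1)
river: ρ → (-1,7,5)
river: ρ → (5,3,-3)
closes: descent 0, river 4
min |a| on river = 1

1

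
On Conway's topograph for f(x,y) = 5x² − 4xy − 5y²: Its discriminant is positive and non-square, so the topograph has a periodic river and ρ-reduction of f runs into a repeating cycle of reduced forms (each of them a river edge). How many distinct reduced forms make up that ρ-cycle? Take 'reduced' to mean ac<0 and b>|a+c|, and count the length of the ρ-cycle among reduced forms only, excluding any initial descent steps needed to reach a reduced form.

D = 116, ⌊√D⌋ = 10
descent: ρ → (-5,4,5)  [lands on river]
river: ρ → (5,6,-4)
river: ρ → (-4,10,1)
river: ρ → (1,10,-4)
river: ρ → (-4,6,5)
river: ρ → (5,4,-5)
river: ρ → (-5,6,4)
river: ρ → (4,10,-1)
river: ρ → (-1,10,4)
river: ρ → (4,6,-5)
ρ-cycle length = 10 (tail of 1 descent step not counted)

10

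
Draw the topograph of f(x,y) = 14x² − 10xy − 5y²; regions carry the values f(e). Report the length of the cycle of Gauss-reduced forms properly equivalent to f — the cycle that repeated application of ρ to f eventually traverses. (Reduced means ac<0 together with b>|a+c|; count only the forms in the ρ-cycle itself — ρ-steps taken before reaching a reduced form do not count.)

D = 380, ⌊√D⌋ = 19
descent: ρ → (-5,10,14)  [lands on river]
river: ρ → (14,18,-1)
river: ρ → (-1,18,14)
river: ρ → (14,10,-5)
ρ-cycle length = 4 (tail of 1 descent step not counted)

4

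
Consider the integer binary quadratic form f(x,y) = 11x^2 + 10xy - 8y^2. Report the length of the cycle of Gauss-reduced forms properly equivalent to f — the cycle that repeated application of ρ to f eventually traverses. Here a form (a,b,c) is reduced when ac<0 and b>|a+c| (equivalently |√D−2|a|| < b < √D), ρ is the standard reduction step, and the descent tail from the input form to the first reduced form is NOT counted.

D = 452, ⌊√D⌋ = 21
river: ρ → (-8,6,13)
river: ρ → (13,20,-1)
river: ρ → (-1,20,13)
river: ρ → (13,6,-8)
river: ρ → (-8,10,11)
river: ρ → (11,12,-7)
river: ρ → (-7,16,7)
river: ρ → (7,12,-11)
river: ρ → (-11,10,8)
river: ρ → (8,6,-13)
river: ρ → (-13,20,1)
river: ρ → (1,20,-13)
river: ρ → (-13,6,8)
river: ρ → (8,10,-11)
river: ρ → (-11,12,7)
river: ρ → (7,16,-7)
river: ρ → (-7,12,11)
river: ρ → (11,10,-8)
ρ-cycle length = 18 (tail of 0 descent steps not counted)

18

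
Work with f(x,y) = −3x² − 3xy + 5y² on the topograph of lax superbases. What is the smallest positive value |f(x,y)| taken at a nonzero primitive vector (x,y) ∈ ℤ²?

descent: ρ → (5,3,-3)  [lands on river]
river: ρ → (-3,3,5)
river: ρ → (5,7,-1)
river: ρ → (-1,7,5)
closes: descent 1, river 4
min |a| on river = 1

1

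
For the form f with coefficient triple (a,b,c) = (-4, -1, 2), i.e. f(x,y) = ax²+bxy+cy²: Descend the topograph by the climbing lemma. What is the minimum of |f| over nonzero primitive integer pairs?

descent: ρ → (2,5,-1)  [lands on river]
river: ρ → (-1,5,2)
river: ρ → (2,3,-3)
river: ρ → (-3,3,2)
closes: descent 1, river 4
min |a| on river = 1

1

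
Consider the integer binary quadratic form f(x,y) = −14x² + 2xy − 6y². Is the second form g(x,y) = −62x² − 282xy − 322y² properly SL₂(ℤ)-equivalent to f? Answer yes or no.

D₁ = -332, D₂ = -332
f is negative-definite; reduce −f:
−f: flip: (14,-2,6)→(6,2,14)
−f: reduced (well bottom): (6,2,14) with a≤c, −a<b≤a
flip sign back: reduced form of f is (-6,-2,-14)
g is negative-definite; reduce −g:
−g: translate: b→34 (≡282 mod 124), so (62,282,322)→(62,34,6)
−g: flip: (62,34,6)→(6,-34,62)
−g: translate: b→2 (≡-34 mod 12), so (6,-34,62)→(6,2,14)
−g: reduced (well bottom): (6,2,14) with a≤c, −a<b≤a
flip sign back: reduced form of g is (-6,-2,-14)
reduced forms (-6, -2, -14) vs (-6, -2, -14) ⇒ equivalent

yes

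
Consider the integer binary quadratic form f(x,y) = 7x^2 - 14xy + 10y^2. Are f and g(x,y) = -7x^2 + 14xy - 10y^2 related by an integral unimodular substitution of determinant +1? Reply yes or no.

D₁ = -84, D₂ = -84
f: translate: b→0 (≡-14 mod 14), so (7,-14,10)→(7,0,3)
f: flip: (7,0,3)→(3,0,7)
f: reduced (well bottom): (3,0,7) with a≤c, −a<b≤a
g is negative-definite; reduce −g:
−g: translate: b→0 (≡-14 mod 14), so (7,-14,10)→(7,0,3)
−g: flip: (7,0,3)→(3,0,7)
−g: reduced (well bottom): (3,0,7) with a≤c, −a<b≤a
flip sign back: reduced form of g is (-3,0,-7)
reduced forms (3, 0, 7) vs (-3, 0, -7) ⇒ inequivalent

no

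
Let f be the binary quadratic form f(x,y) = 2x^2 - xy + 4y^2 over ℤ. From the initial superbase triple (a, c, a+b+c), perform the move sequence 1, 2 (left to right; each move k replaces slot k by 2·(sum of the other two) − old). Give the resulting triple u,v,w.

start (2,4,5) = (f(1,0),f(0,1),f(1,1))
replace slot 1: 2·(4+5) − 2 = 16 → (16,4,5)
replace slot 2: 2·(16+5) − 4 = 38 → (16,38,5)

16,38,5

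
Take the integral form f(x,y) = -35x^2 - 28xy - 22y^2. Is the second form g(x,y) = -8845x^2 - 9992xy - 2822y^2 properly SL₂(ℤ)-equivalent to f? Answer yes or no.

D₁ = -2296, D₂ = -2296
f is negative-definite; reduce −f:
−f: flip: (35,28,22)→(22,-28,35)
−f: translate: b→16 (≡-28 mod 44), so (22,-28,35)→(22,16,29)
−f: reduced (well bottom): (22,16,29) with a≤c, −a<b≤a
flip sign back: reduced form of f is (-22,-16,-29)
g is negative-definite; reduce −g:
−g: translate: b→-7698 (≡9992 mod 17690), so (8845,9992,2822)→(8845,-7698,1675)
−g: flip: (8845,-7698,1675)→(1675,7698,8845)
−g: translate: b→998 (≡7698 mod 3350), so (1675,7698,8845)→(1675,998,149)
−g: flip: (1675,998,149)→(149,-998,1675)
−g: translate: b→-104 (≡-998 mod 298), so (149,-998,1675)→(149,-104,22)
−g: flip: (149,-104,22)→(22,104,149)
−g: translate: b→16 (≡104 mod 44), so (22,104,149)→(22,16,29)
−g: reduced (well bottom): (22,16,29) with a≤c, −a<b≤a
flip sign back: reduced form of g is (-22,-16,-29)
reduced forms (-22, -16, -29) vs (-22, -16, -29) ⇒ equivalent

yes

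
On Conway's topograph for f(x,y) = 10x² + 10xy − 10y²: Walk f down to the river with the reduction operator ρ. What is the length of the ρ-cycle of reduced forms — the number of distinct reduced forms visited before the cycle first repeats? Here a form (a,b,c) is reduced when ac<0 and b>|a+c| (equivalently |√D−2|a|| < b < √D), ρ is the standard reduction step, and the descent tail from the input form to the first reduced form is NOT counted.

D = 500, ⌊√D⌋ = 22
river: ρ → (-10,10,10)
river: ρ → (10,10,-10)
ρ-cycle length = 2 (tail of 0 descent steps not counted)

2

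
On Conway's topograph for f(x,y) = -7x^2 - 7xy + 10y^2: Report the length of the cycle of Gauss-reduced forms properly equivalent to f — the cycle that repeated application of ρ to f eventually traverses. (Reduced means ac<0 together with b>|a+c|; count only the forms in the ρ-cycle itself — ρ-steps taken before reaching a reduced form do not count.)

D = 329, ⌊√D⌋ = 18
descent: ρ → (10,7,-7)  [lands on river]
river: ρ → (-7,7,10)
river: ρ → (10,13,-4)
river: ρ → (-4,11,13)
river: ρ → (13,15,-2)
river: ρ → (-2,17,5)
river: ρ → (5,13,-8)
river: ρ → (-8,3,10)
river: ρ → (10,17,-1)
river: ρ → (-1,17,10)
river: ρ → (10,3,-8)
river: ρ → (-8,13,5)
river: ρ → (5,17,-2)
river: ρ → (-2,15,13)
river: ρ → (13,11,-4)
river: ρ → (-4,13,10)
ρ-cycle length = 16 (tail of 1 descent step not counted)

16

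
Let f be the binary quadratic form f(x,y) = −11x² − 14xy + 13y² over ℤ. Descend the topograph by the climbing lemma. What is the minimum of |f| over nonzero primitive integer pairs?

descent: ρ → (13,14,-11)  [lands on river]
river: ρ → (-11,8,16)
river: ρ → (16,24,-3)
river: ρ → (-3,24,16)
river: ρ → (16,8,-11)
river: ρ → (-11,14,13)
river: ρ → (13,12,-12)
river: ρ → (-12,12,13)
closes: descent 1, river 8
min |a| on river = 3

3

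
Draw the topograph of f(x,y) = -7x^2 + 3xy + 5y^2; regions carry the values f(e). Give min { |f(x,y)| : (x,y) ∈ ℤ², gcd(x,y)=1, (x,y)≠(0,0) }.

river: ρ → (5,7,-5)
river: ρ → (-5,3,7)
river: ρ → (7,11,-1)
river: ρ → (-1,11,7)
river: ρ → (7,3,-5)
river: ρ → (-5,7,5)
river: ρ → (5,3,-7)
river: ρ → (-7,11,1)
river: ρ → (1,11,-7)
river: ρ → (-7,3,5)
closes: descent 0, river 10
min |a| on river = 1

1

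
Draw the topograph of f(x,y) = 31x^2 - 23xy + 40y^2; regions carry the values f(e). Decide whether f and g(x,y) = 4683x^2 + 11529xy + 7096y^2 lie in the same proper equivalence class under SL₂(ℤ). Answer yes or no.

D₁ = -4431, D₂ = -4431
f: reduced (well bottom): (31,-23,40) with a≤c, −a<b≤a
g: translate: b→2163 (≡11529 mod 9366), so (4683,11529,7096)→(4683,2163,250)
g: flip: (4683,2163,250)→(250,-2163,4683)
g: translate: b→-163 (≡-2163 mod 500), so (250,-2163,4683)→(250,-163,31)
g: flip: (250,-163,31)→(31,163,250)
g: translate: b→-23 (≡163 mod 62), so (31,163,250)→(31,-23,40)
g: reduced (well bottom): (31,-23,40) with a≤c, −a<b≤a
reduced forms (31, -23, 40) vs (31, -23, 40) ⇒ equivalent

yes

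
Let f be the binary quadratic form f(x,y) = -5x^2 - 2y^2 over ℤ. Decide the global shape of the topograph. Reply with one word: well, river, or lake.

D = b²−4ac = 0² − 4·(-5)·(-2) = -40
D < 0 ⇒ definite ⇒ every region one sign ⇒ single well

well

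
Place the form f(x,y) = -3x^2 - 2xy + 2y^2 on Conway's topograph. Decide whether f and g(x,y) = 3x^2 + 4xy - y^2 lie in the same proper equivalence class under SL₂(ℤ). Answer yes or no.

D₁ = 28, D₂ = 28
river cycle of f (length 4): (2, 2, -3), (-3, 4, 1), (1, 4, -3), (-3, 2, 2)
river cycle of g (length 4): (-1, 4, 3), (3, 2, -2), (-2, 2, 3), (3, 4, -1)
cycles differ ⇒ inequivalent

no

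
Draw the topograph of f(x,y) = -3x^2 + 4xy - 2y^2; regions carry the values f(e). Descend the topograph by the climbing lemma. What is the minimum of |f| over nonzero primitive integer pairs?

translate: b→2 (≡-4 mod 6), so (3,-4,2)→(3,2,1)
flip: (3,2,1)→(1,-2,3)
translate: b→0 (≡-2 mod 2), so (1,-2,3)→(1,0,2)
reduced (well bottom): (1,0,2) with a≤c, −a<b≤a
well minimum |f| = |-1| = 1 (negative-definite)

1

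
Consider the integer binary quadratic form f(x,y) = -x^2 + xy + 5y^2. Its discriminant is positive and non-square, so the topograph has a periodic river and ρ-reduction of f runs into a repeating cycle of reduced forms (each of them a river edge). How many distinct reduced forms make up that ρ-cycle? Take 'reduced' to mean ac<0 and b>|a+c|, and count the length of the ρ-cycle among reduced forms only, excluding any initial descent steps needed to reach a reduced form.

D = 21, ⌊√D⌋ = 4
descent: ρ → (5,-1,-1)
descent: ρ → (-1,3,3)  [lands on river]
river: ρ → (3,3,-1)
ρ-cycle length = 2 (tail of 2 descent steps not counted)

2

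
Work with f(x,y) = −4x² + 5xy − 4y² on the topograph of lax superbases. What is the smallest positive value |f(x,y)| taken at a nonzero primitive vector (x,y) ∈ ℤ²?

translate: b→3 (≡-5 mod 8), so (4,-5,4)→(4,3,3)
flip: (4,3,3)→(3,-3,4)
translate: b→3 (≡-3 mod 6), so (3,-3,4)→(3,3,4)
reduced (well bottom): (3,3,4) with a≤c, −a<b≤a
well minimum |f| = |-3| = 3 (negative-definite)

3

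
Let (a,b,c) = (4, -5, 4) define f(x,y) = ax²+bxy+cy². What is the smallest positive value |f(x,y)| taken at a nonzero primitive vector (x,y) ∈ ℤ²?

translate: b→3 (≡-5 mod 8), so (4,-5,4)→(4,3,3)
flip: (4,3,3)→(3,-3,4)
translate: b→3 (≡-3 mod 6), so (3,-3,4)→(3,3,4)
reduced (well bottom): (3,3,4) with a≤c, −a<b≤a
well minimum = a = 3

3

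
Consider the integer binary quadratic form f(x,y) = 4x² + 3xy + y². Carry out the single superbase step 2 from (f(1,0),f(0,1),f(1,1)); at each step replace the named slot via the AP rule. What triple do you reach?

start (4,1,8) = (f(1,0),f(0,1),f(1,1))
replace slot 2: 2·(4+8) − 1 = 23 → (4,23,8)

4,23,8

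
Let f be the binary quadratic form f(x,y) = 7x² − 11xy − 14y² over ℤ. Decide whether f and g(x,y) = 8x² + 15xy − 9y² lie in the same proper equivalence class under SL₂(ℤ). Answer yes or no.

D₁ = 513, D₂ = 513
river cycle of f (length 16): (-14, 11, 7), (7, 17, -8), (-8, 15, 9), (9, 21, -2), (-2, 19, 19), (19, 19, -2), (-2, 21, 9), (9, 15, -8), (-8, 17, 7), (7, 11, -14), … (6 more)
river cycle of g (length 16): (-9, 21, 2), (2, 19, -19), (-19, 19, 2), (2, 21, -9), (-9, 15, 8), (8, 17, -7), (-7, 11, 14), (14, 17, -4), (-4, 15, 18), (18, 21, -1), … (6 more)
cycles differ ⇒ inequivalent

no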